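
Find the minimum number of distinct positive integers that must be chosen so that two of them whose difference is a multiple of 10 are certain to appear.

Integers whose pairwise differences are multiples of 10 are exactly those sharing a remainder mod 10. The 10 residue classes mod 10 are the pigeonholes.
With 10 integers one could put 1 in each residue class and have no class reach 2.
The 11th integer pushes some class to 2, so 10·1 + 1 = 11.

11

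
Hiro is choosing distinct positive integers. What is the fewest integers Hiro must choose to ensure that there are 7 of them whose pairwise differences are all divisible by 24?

Integers whose pairwise differences are multiples of 24 are exactly those sharing a remainder mod 24. The 24 residue classes mod 24 are the pigeonholes.
With 144 integers one could put 6 in each residue class and have no class reach 7.
The 145th integer pushes some class to 7, so 24·6 + 1 = 145.

145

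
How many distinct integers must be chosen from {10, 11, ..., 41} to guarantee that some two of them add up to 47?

Group the elements by complementary pair {x, 47−x}: {10,37}, {11,36}, {12,35}, …, giving 14 two-element pairs and 4 integers whose partner 47−x falls outside [10,41].
Pigeonhole: treating each of those 18 groups as a pigeonhole, one can pick one integer per group — 18 integers — with no two summing to 47.
The 19th integer lands in an occupied pair, forcing a sum of 47.

19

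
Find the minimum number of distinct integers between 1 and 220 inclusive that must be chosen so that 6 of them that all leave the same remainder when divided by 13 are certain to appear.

Pigeonhole: the 13 residue classes mod 13 are the pigeonholes.
With 65 integers one could put 5 in each residue class and have no class reach 6.
The 66th integer pushes some class to 6, so 13·5 + 1 = 66.

66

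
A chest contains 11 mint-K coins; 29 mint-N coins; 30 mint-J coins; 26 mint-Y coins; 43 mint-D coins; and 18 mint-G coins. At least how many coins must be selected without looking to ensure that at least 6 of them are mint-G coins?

In the worst case for collecting mint-G coins, every non-mint-G coin comes out first.
There are 11 + 29 + 30 + 26 + 43 = 139 non-mint-G coins altogether.
After those, each further coin must be mint-G, so 139 + 6 = 145 draws guarantee 6 mint-G coins.

145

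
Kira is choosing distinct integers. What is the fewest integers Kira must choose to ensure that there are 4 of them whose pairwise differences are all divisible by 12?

37

Integers whose pairwise differences are multiples of 12 are exactly those sharing a remainder mod 12. The 12 residue classes mod 12 are the pigeonholes.
With 36 integers one could put 3 in each residue class and have no class reach 4.
The 37th integer pushes some class to 4, so 12·3 + 1 = 37.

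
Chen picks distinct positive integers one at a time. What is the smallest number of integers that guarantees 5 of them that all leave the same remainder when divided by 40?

The 40 residue classes mod 40 are the pigeonholes.
With 160 integers one could put 4 in each residue class and have no class reach 5.
The 161st integer pushes some class to 5, so 40·4 + 1 = 161.

161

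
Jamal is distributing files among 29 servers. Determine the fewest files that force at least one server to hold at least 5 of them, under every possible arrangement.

With 116 files one could put exactly 4 in each of the 29 servers, and no server would reach 5.
One more file must land in a server that already has 4, giving it 5.
So 29 × 4 + 1 = 117 files are required.

117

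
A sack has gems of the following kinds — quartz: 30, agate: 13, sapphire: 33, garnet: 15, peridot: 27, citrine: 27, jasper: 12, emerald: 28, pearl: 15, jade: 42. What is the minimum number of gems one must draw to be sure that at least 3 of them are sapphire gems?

In the worst case for collecting sapphire gems, every non-sapphire gem comes out first.
There are 30 + 13 + 15 + 27 + 27 + 12 + 28 + 15 + 42 = 209 non-sapphire gems altogether.
After those, each further gem must be sapphire, so 209 + 3 = 212 draws guarantee 3 sapphire gems.

212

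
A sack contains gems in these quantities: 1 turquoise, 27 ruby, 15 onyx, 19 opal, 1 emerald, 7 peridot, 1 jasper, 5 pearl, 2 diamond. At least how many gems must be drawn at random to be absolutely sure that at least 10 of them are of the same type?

45

By pigeonhole, the 9 types are the holes; the gems drawn are the pigeons.
To avoid 10 of any one type, the worst case takes at most 9 of each type, or every gem of a type that has fewer than 9.
That gives 1 + 9 + 9 + 9 + 1 + 7 + 1 + 5 + 2 = 44 gems with no type reaching 10.
The next gem forces some type to 10, so 44 + 1 = 45.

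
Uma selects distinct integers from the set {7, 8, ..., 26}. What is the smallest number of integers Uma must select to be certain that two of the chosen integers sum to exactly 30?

Group the elements by complementary pair {x, 30−x}: {7,23}, {8,22}, {9,21}, …, giving 8 two-element pairs; the single value 15 (it cannot pair with itself since the integers are distinct); and 3 integers whose partner 30−x falls outside [7,26].
Pigeonhole: treating each of those 12 groups as a pigeonhole, one can pick one integer per group — 12 integers — with no two summing to 30.
The 13th integer lands in an occupied pair, forcing a sum of 30.

13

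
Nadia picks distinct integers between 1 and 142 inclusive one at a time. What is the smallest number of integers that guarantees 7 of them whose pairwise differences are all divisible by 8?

49

Integers whose pairwise differences are multiples of 8 are exactly those sharing a remainder mod 8. By pigeonhole, the 8 residue classes mod 8 are the pigeonholes.
With 48 integers one could put 6 in each residue class and have no class reach 7.
The 49th integer pushes some class to 7, so 8·6 + 1 = 49.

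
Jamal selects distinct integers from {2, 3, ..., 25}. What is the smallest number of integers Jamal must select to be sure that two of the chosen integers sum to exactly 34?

A set avoiding the sum 34 can contain at most one of each pair {x, 34−x}, plus the 8 elements whose complement lies outside the range or equal to its own complement.
The integers 2, …, 17 (16 of them) are such a set: any two sum to at least 2+3 = 5 and at most 16+17 = 33 < 34.
Any 17th integer completes one of the 8 pairs, so 17 choices force a sum of 34.

17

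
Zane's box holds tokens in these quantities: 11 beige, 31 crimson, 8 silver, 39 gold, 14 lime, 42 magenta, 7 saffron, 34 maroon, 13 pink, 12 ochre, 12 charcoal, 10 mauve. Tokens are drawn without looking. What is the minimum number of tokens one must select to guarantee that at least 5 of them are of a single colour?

An adversary could hand out at most 4 tokens per colour: 4 + 4 + 4 + 4 + 4 + 4 + 4 + 4 + 4 + 4 + 4 + 4 = 48 tokens and still no colour has 5.
One more token lands in a colour already at 4, so 49 draws are enough and 48 are not.

49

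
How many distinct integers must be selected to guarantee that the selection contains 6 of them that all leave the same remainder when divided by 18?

91

By pigeonhole, the 18 residue classes mod 18 are the pigeonholes.
With 90 integers one could put 5 in each residue class and have no class reach 6.
The 91st integer pushes some class to 6, so 18·5 + 1 = 91.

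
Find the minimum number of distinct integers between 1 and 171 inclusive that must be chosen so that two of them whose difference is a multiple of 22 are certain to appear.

23

Integers whose pairwise differences are multiples of 22 are exactly those sharing a remainder mod 22. By the pigeonhole principle, the 22 residue classes mod 22 are the pigeonholes.
With 22 integers one could put 1 in each residue class and have no class reach 2.
The 23rd integer pushes some class to 2, so 22·1 + 1 = 23.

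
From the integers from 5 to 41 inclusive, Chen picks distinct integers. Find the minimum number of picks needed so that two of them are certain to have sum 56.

25

A set avoiding the sum 56 can contain at most one of each pair {x, 56−x}, plus the 11 elements whose complement lies outside the range or equal to its own complement.
The integers 5, …, 28 (24 of them) are such a set: any two sum to at least 5+6 = 11 and at most 27+28 = 55 < 56.
By the pigeonhole principle, any 25th integer completes one of the 13 pairs, so 25 choices force a sum of 56.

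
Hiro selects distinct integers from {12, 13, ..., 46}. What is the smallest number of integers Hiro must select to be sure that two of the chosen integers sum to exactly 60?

20

Two chosen integers sum to 60 exactly when both halves of some pair {x, 60−x} with 14 ≤ x ≤ 60−x ≤ 46 are chosen — 16 such pairs.
The remaining 3 elements (those with no distinct partner in range) can never complete a 60-sum, so the worst case takes all of them and one from each pair: 3 + 16 = 19.
The 20th integer has to be the second member of some pair, so 19 + 1 = 20.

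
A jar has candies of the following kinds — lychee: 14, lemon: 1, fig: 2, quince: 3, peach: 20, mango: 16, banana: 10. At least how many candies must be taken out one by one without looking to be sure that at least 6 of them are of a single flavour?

An adversary could hand out at most 5 candies per flavour (lemon, fig, quince run out sooner): 5 + 1 + 2 + 3 + 5 + 5 + 5 = 26 candies and still no flavour has 6.
By pigeonhole, one more candy lands in a flavour already at 5, so 27 draws are enough and 26 are not.

27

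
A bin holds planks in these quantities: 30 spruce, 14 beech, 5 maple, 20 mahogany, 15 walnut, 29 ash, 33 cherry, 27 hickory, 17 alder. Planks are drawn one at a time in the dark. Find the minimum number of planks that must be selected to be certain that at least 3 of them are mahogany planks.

In the worst case for collecting mahogany planks, every non-mahogany plank comes out first.
There are 30 + 14 + 5 + 15 + 29 + 33 + 27 + 17 = 170 non-mahogany planks altogether.
After those, each further plank must be mahogany, so 170 + 3 = 173 draws guarantee 3 mahogany planks.

173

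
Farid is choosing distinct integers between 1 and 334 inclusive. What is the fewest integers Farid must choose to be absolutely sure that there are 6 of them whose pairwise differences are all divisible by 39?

196

Integers whose pairwise differences are multiples of 39 are exactly those sharing a remainder mod 39. Pigeonhole: the 39 residue classes mod 39 are the pigeonholes.
With 195 integers one could put 5 in each residue class and have no class reach 6.
The 196th integer pushes some class to 6, so 39·5 + 1 = 196.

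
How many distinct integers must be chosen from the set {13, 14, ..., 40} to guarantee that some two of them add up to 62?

20

Two chosen integers sum to 62 exactly when both halves of some pair {x, 62−x} with 22 ≤ x ≤ 62−x ≤ 40 are chosen — 9 such pairs.
The remaining 10 elements (those with no distinct partner in range) can never complete a 62-sum, so the worst case takes all of them and one from each pair: 10 + 9 = 19.
By pigeonhole, the 20th integer has to be the second member of some pair, so 19 + 1 = 20.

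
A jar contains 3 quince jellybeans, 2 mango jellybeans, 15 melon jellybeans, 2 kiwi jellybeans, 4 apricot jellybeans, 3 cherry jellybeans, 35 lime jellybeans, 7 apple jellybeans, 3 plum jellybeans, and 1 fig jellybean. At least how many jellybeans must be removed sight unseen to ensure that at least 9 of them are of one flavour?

By pigeonhole, put each drawn jellybean into a box by flavour. The largest draw with every box below 9 takes min(count, 8) from each flavour; flavours with fewer than 8 contribute all they have.
Σ min(cᵢ, 8) = 3 + 2 + 8 + 2 + 4 + 3 + 8 + 7 + 3 + 1 = 41.
Draw number 41 + 1 = 42 must push one box to 9.

42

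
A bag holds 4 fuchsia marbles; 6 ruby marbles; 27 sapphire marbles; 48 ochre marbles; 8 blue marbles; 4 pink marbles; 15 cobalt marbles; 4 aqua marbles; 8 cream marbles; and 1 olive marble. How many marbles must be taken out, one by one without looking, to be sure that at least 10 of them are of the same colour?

63

The 10 colours are the holes; the marbles drawn are the pigeons.
To avoid 10 of any one colour, the worst case takes at most 9 of each colour, or every marble of a colour that has fewer than 9.
That gives 4 + 6 + 9 + 9 + 8 + 4 + 9 + 4 + 8 + 1 = 62 marbles with no colour reaching 10.
The next marble forces some colour to 10, so 62 + 1 = 63.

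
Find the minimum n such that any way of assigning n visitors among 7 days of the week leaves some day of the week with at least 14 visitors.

92

With 91 visitors one could put exactly 13 in each of the 7 days of the week, and no day of the week would reach 14.
Pigeonhole: one more visitor must land in a day of the week that already has 13, giving it 14.
So 7 × 13 + 1 = 92 visitors are required.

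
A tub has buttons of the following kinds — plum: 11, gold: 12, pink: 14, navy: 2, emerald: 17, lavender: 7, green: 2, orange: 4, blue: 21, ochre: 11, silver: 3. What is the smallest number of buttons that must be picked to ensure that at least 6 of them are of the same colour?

By pigeonhole, the 11 colours are the holes; the buttons drawn are the pigeons.
To avoid 6 of any one colour, the worst case takes at most 5 of each colour, or every button of a colour that has fewer than 5.
That gives 5 + 5 + 5 + 2 + 5 + 5 + 2 + 4 + 5 + 5 + 3 = 46 buttons with no colour reaching 6.
The next button forces some colour to 6, so 46 + 1 = 47.

47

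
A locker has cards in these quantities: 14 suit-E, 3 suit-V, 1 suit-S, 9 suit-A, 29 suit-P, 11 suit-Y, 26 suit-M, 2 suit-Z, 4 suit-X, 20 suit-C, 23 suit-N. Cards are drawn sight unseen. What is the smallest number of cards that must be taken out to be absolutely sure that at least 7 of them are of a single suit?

An adversary could hand out at most 6 cards per suit (4 suits run out sooner): 6 + 3 + 1 + 6 + 6 + 6 + 6 + 2 + 4 + 6 + 6 = 52 cards and still no suit has 7.
By the pigeonhole principle, one more card lands in a suit already at 6, so 53 draws are enough and 52 are not.

53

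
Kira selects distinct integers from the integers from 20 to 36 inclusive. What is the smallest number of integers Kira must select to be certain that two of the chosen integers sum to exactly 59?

11

A set avoiding the sum 59 can contain at most one of each pair {x, 59−x}, plus the 3 elements whose complement lies outside the range.
The integers 20, …, 29 (10 of them) are such a set: any two sum to at least 20+21 = 41 and at most 28+29 = 57 < 59.
By pigeonhole, any 11th integer completes one of the 7 pairs, so 11 choices force a sum of 59.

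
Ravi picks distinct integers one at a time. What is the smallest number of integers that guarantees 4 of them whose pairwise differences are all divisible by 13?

Integers whose pairwise differences are multiples of 13 are exactly those sharing a remainder mod 13. By pigeonhole, the 13 residue classes mod 13 are the pigeonholes.
With 39 integers one could put 3 in each residue class and have no class reach 4.
The 40th integer pushes some class to 4, so 13·3 + 1 = 40.

40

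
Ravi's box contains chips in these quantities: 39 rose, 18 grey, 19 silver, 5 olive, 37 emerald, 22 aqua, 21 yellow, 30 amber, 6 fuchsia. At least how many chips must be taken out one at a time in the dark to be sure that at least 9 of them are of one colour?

68

An adversary could hand out at most 8 chips per colour (olive, fuchsia run out sooner): 8 + 8 + 8 + 5 + 8 + 8 + 8 + 8 + 6 = 67 chips and still no colour has 9.
By pigeonhole, one more chip lands in a colour already at 8, so 68 draws are enough and 67 are not.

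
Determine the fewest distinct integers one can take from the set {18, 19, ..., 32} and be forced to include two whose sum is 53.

Group the elements by complementary pair {x, 53−x}: {21,32}, {22,31}, {23,30}, …, giving 6 two-element pairs and 3 integers whose partner 53−x falls outside [18,32].
Treating each of those 9 groups as a pigeonhole, one can pick one integer per group — 9 integers — with no two summing to 53.
The 10th integer lands in an occupied pair, forcing a sum of 53.

10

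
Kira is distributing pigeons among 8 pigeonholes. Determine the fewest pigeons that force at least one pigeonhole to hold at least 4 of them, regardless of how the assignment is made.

25

With 24 pigeons one could put exactly 3 in each of the 8 pigeonholes, and no pigeonhole would reach 4.
One more pigeon must land in a pigeonhole that already has 3, giving it 4.
So 8 × 3 + 1 = 25 pigeons are required.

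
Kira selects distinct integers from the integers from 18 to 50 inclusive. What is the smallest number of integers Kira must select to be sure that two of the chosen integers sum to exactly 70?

Two chosen integers sum to 70 exactly when both halves of some pair {x, 70−x} with 20 ≤ x ≤ 70−x ≤ 50 are chosen — 15 such pairs.
The remaining 3 elements (those with no distinct partner in range) can never complete a 70-sum, so the worst case takes all of them and one from each pair: 3 + 15 = 18.
By the pigeonhole principle, the 19th integer has to be the second member of some pair, so 18 + 1 = 19.

19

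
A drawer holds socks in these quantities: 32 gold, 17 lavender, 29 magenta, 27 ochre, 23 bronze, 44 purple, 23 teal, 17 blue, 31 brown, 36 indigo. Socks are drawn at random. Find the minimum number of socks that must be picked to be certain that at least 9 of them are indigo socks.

252

In the worst case for collecting indigo socks, every non-indigo sock comes out first.
There are 32 + 17 + 29 + 27 + 23 + 44 + 23 + 17 + 31 = 243 non-indigo socks altogether.
After those, each further sock must be indigo, so 243 + 9 = 252 draws guarantee 9 indigo socks.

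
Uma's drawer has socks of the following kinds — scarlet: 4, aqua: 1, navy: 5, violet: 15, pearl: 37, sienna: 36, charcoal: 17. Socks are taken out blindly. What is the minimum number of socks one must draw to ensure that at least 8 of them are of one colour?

39

Put each drawn sock into a box by colour. The largest draw with every box below 8 takes min(count, 7) from each colour; colours with fewer than 7 contribute all they have.
Σ min(cᵢ, 7) = 4 + 1 + 5 + 7 + 7 + 7 + 7 = 38.
Draw number 38 + 1 = 39 must push one box to 8.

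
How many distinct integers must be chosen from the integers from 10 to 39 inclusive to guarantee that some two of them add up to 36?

23

A set avoiding the sum 36 can contain at most one of each pair {x, 36−x}, plus the 14 elements whose complement lies outside the range or equal to its own complement.
The integers 18, …, 39 (22 of them) are such a set: any two sum to at least 18+19 = 37 > 36.
By the pigeonhole principle, any 23rd integer completes one of the 8 pairs, so 23 choices force a sum of 36.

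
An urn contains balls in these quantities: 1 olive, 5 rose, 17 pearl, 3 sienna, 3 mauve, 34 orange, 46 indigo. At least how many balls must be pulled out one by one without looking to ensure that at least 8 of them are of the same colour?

34

By the pigeonhole principle, put each drawn ball into a box by colour. The largest draw with every box below 8 takes min(count, 7) from each colour; colours with fewer than 7 contribute all they have.
Σ min(cᵢ, 7) = 1 + 5 + 7 + 3 + 3 + 7 + 7 = 33.
Draw number 33 + 1 = 34 must push one box to 8.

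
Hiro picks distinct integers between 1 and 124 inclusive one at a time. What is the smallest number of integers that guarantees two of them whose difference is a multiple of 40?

41

Integers whose pairwise differences are multiples of 40 are exactly those sharing a remainder mod 40. Pigeonhole: the 40 residue classes mod 40 are the pigeonholes.
With 40 integers one could put 1 in each residue class and have no class reach 2.
The 41st integer pushes some class to 2, so 40·1 + 1 = 41.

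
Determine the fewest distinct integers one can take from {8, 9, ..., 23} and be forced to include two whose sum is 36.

Group the elements by complementary pair {x, 36−x}: {13,23}, {14,22}, {15,21}, …, giving 5 two-element pairs, the single value 18 (it cannot pair with itself since the integers are distinct), and 5 integers whose partner 36−x falls outside [8,23].
Treating each of those 11 groups as a pigeonhole, one can pick one integer per group — 11 integers — with no two summing to 36.
The 12th integer lands in an occupied pair, forcing a sum of 36.

12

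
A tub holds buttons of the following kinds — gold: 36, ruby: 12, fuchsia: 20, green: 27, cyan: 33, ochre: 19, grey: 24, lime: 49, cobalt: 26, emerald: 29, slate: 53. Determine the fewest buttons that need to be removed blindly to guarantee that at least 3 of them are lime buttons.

In the worst case for collecting lime buttons, every non-lime button comes out first.
There are 36 + 12 + 20 + 27 + 33 + 19 + 24 + 26 + 29 + 53 = 279 non-lime buttons altogether.
After those, each further button must be lime, so 279 + 3 = 282 draws guarantee 3 lime buttons.

282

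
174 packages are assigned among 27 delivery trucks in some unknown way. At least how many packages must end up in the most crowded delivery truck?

The 27 delivery trucks are the holes and the 174 packages are the pigeons.
If every delivery truck held at most 6 packages, the total would be at most 27 × 6 = 162, which is less than 174.
So some delivery truck holds at least ⌈174/27⌉ = 7 packages.

7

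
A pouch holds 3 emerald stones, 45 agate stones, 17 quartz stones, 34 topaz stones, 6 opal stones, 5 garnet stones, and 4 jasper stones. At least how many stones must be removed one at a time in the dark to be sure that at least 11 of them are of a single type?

49

Put each drawn stone into a box by type. The largest draw with every box below 11 takes min(count, 10) from each type; types with fewer than 10 contribute all they have.
Σ min(cᵢ, 10) = 3 + 10 + 10 + 10 + 6 + 5 + 4 = 48.
Draw number 48 + 1 = 49 must push one box to 11.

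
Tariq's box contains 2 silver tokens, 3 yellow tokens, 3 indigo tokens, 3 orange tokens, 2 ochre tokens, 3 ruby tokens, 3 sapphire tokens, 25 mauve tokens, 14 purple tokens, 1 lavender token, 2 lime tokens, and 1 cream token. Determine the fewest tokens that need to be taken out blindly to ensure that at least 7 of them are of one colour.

36

Put each drawn token into a box by colour. The largest draw with every box below 7 takes min(count, 6) from each colour; colours with fewer than 6 contribute all they have.
Σ min(cᵢ, 6) = 2 + 3 + 3 + 3 + 2 + 3 + 3 + 6 + 6 + 1 + 2 + 1 = 35.
Draw number 35 + 1 = 36 must push one box to 7.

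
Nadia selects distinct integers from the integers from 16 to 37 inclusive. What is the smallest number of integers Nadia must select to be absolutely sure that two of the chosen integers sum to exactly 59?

15

A set avoiding the sum 59 can contain at most one of each pair {x, 59−x}, plus the 6 elements whose complement lies outside the range.
The integers 16, …, 29 (14 of them) are such a set: any two sum to at least 16+17 = 33 and at most 28+29 = 57 < 59.
By pigeonhole, any 15th integer completes one of the 8 pairs, so 15 choices force a sum of 59.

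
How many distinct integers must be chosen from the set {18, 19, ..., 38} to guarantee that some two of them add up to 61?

Group the elements by complementary pair {x, 61−x}: {23,38}, {24,37}, {25,36}, …, giving 8 two-element pairs and 5 integers whose partner 61−x falls outside [18,38].
By pigeonhole, treating each of those 13 groups as a pigeonhole, one can pick one integer per group — 13 integers — with no two summing to 61.
The 14th integer lands in an occupied pair, forcing a sum of 61.

14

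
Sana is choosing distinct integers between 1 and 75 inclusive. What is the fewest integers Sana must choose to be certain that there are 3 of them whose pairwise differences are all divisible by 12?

25

Integers whose pairwise differences are multiples of 12 are exactly those sharing a remainder mod 12. The 12 residue classes mod 12 are the pigeonholes.
With 24 integers one could put 2 in each residue class and have no class reach 3.
The 25th integer pushes some class to 3, so 12·2 + 1 = 25.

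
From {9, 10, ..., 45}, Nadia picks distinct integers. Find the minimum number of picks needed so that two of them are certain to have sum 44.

Two chosen integers sum to 44 exactly when both halves of some pair {x, 44−x} with 9 ≤ x ≤ 44−x ≤ 35 are chosen — 13 such pairs.
The remaining 11 elements (those with no distinct partner in range) can never complete a 44-sum, so the worst case takes all of them and one from each pair: 11 + 13 = 24.
The 25th integer has to be the second member of some pair, so 24 + 1 = 25.

25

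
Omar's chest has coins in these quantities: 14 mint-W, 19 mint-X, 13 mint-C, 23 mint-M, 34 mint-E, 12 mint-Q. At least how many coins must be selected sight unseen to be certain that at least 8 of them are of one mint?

43

Pigeonhole: put each drawn coin into a box by mint. The largest draw with every box below 8 takes min(count, 7) from each mint.
Σ min(cᵢ, 7) = 7 + 7 + 7 + 7 + 7 + 7 = 42.
Draw number 42 + 1 = 43 must push one box to 8.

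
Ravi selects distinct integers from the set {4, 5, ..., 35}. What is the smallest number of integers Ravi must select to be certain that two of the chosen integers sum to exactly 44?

Two chosen integers sum to 44 exactly when both halves of some pair {x, 44−x} with 9 ≤ x ≤ 44−x ≤ 35 are chosen — 13 such pairs.
The remaining 6 elements (those with no distinct partner in range) can never complete a 44-sum, so the worst case takes all of them and one from each pair: 6 + 13 = 19.
The 20th integer has to be the second member of some pair, so 19 + 1 = 20.

20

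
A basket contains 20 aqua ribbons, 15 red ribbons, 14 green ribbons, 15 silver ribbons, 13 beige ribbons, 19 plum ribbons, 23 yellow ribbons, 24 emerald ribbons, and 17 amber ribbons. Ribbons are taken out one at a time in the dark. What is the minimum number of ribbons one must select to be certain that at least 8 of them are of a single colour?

An adversary could hand out at most 7 ribbons per colour: 7 + 7 + 7 + 7 + 7 + 7 + 7 + 7 + 7 = 63 ribbons and still no colour has 8.
By the pigeonhole principle, one more ribbon lands in a colour already at 7, so 64 draws are enough and 63 are not.

64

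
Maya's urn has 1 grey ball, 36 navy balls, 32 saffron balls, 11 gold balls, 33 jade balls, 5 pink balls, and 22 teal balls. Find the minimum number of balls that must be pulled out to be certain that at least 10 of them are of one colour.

52

The 7 colours are the holes; the balls drawn are the pigeons.
To avoid 10 of any one colour, the worst case takes at most 9 of each colour, or every ball of a colour that has fewer than 9.
That gives 1 + 9 + 9 + 9 + 9 + 5 + 9 = 51 balls with no colour reaching 10.
The next ball forces some colour to 10, so 51 + 1 = 52.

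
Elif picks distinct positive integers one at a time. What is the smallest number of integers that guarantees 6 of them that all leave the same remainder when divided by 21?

By pigeonhole, the 21 residue classes mod 21 are the pigeonholes.
With 105 integers one could put 5 in each residue class and have no class reach 6.
The 106th integer pushes some class to 6, so 21·5 + 1 = 106.

106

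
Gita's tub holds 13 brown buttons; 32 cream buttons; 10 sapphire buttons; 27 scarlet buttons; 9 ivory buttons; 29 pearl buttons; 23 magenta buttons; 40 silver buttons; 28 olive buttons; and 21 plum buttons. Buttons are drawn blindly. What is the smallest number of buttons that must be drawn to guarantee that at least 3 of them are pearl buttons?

In the worst case for collecting pearl buttons, every non-pearl button comes out first.
There are 13 + 32 + 10 + 27 + 9 + 23 + 40 + 28 + 21 = 203 non-pearl buttons altogether.
After those, each further button must be pearl, so 203 + 3 = 206 draws guarantee 3 pearl buttons.

206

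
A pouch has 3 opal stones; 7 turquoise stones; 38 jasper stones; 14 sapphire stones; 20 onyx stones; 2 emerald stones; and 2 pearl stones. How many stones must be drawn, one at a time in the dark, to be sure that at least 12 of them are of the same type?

An adversary could hand out at most 11 stones per type (4 types run out sooner): 3 + 7 + 11 + 11 + 11 + 2 + 2 = 47 stones and still no type has 12.
By the pigeonhole principle, one more stone lands in a type already at 11, so 48 draws are enough and 47 are not.

48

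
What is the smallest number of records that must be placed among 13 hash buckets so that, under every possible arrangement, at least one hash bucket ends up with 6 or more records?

With 65 records one could put exactly 5 in each of the 13 hash buckets, and no hash bucket would reach 6.
By pigeonhole, one more record must land in a hash bucket that already has 5, giving it 6.
So 13 × 5 + 1 = 66 records are required.

66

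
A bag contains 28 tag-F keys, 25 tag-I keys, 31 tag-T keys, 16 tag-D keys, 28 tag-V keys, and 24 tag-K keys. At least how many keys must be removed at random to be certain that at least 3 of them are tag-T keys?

In the worst case for collecting tag-T keys, every non-tag-T key comes out first.
There are 28 + 25 + 16 + 28 + 24 = 121 non-tag-T keys altogether.
After those, each further key must be tag-T, so 121 + 3 = 124 draws guarantee 3 tag-T keys.

124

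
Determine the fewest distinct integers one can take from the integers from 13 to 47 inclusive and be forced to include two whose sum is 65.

21

Group the elements by complementary pair {x, 65−x}: {18,47}, {19,46}, {20,45}, …, giving 15 two-element pairs and 5 integers whose partner 65−x falls outside [13,47].
Pigeonhole: treating each of those 20 groups as a pigeonhole, one can pick one integer per group — 20 integers — with no two summing to 65.
The 21st integer lands in an occupied pair, forcing a sum of 65.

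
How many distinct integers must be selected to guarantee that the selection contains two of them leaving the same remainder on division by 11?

12

Pigeonhole: the 11 residue classes mod 11 are the pigeonholes.
With 11 integers one could put 1 in each residue class and have no class reach 2.
The 12th integer pushes some class to 2, so 11·1 + 1 = 12.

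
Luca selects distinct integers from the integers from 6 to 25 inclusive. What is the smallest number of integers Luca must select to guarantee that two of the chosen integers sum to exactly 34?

Two chosen integers sum to 34 exactly when both halves of some pair {x, 34−x} with 9 ≤ x ≤ 34−x ≤ 25 are chosen — 8 such pairs.
The remaining 4 elements (those with no distinct partner in range) can never complete a 34-sum, so the worst case takes all of them and one from each pair: 4 + 8 = 12.
By pigeonhole, the 13th integer has to be the second member of some pair, so 12 + 1 = 13.

13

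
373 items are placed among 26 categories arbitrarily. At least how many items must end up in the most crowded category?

15

The 26 categories are the holes and the 373 items are the pigeons.
If every category held at most 14 items, the total would be at most 26 × 14 = 364, which is less than 373.
So some category holds at least ⌈373/26⌉ = 15 items.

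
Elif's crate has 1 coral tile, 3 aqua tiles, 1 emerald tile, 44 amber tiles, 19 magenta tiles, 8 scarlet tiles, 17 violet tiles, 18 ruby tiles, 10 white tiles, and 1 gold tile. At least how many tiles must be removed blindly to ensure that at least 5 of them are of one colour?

31

By the pigeonhole principle, put each drawn tile into a box by colour. The largest draw with every box below 5 takes min(count, 4) from each colour; colours with fewer than 4 contribute all they have.
Σ min(cᵢ, 4) = 1 + 3 + 1 + 4 + 4 + 4 + 4 + 4 + 4 + 1 = 30.
Draw number 30 + 1 = 31 must push one box to 5.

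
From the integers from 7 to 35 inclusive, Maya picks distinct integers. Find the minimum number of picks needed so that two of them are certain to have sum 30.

22

Two chosen integers sum to 30 exactly when both halves of some pair {x, 30−x} with 7 ≤ x ≤ 30−x ≤ 23 are chosen — 8 such pairs.
The remaining 13 elements (those with no distinct partner in range) can never complete a 30-sum, so the worst case takes all of them and one from each pair: 13 + 8 = 21.
By the pigeonhole principle, the 22nd integer has to be the second member of some pair, so 21 + 1 = 22.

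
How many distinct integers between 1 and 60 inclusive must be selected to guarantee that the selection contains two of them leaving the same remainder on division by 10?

11

By the pigeonhole principle, the 10 residue classes mod 10 are the pigeonholes.
With 10 integers one could put 1 in each residue class and have no class reach 2.
The 11th integer pushes some class to 2, so 10·1 + 1 = 11.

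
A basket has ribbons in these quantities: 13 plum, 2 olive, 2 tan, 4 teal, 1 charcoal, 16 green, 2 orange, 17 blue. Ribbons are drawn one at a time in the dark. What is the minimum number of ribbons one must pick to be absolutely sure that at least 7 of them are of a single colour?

30

By the pigeonhole principle, the 8 colours are the holes; the ribbons drawn are the pigeons.
To avoid 7 of any one colour, the worst case takes at most 6 of each colour, or every ribbon of a colour that has fewer than 6.
That gives 6 + 2 + 2 + 4 + 1 + 6 + 2 + 6 = 29 ribbons with no colour reaching 7.
The next ribbon forces some colour to 7, so 29 + 1 = 30.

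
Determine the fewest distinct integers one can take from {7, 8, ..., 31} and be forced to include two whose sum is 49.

A set avoiding the sum 49 can contain at most one of each pair {x, 49−x}, plus the 11 elements whose complement lies outside the range.
The integers 7, …, 24 (18 of them) are such a set: any two sum to at least 7+8 = 15 and at most 23+24 = 47 < 49.
Any 19th integer completes one of the 7 pairs, so 19 choices force a sum of 49.

19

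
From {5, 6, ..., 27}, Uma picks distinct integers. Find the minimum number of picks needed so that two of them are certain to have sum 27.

Group the elements by complementary pair {x, 27−x}: {5,22}, {6,21}, {7,20}, …, giving 9 two-element pairs and 5 integers whose partner 27−x falls outside [5,27].
Treating each of those 14 groups as a pigeonhole, one can pick one integer per group — 14 integers — with no two summing to 27.
The 15th integer lands in an occupied pair, forcing a sum of 27.

15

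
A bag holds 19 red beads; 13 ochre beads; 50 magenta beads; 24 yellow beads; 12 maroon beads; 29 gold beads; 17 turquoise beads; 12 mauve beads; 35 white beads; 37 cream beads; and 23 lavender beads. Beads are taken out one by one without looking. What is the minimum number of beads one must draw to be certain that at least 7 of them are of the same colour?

67

Pigeonhole: the 11 colours are the holes; the beads drawn are the pigeons.
To avoid 7 of any one colour, the worst case takes at most 6 of each colour.
That gives 6 + 6 + 6 + 6 + 6 + 6 + 6 + 6 + 6 + 6 + 6 = 66 beads with no colour reaching 7.
The next bead forces some colour to 7, so 66 + 1 = 67.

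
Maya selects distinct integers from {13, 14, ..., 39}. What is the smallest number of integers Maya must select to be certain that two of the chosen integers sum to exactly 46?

18

Two chosen integers sum to 46 exactly when both halves of some pair {x, 46−x} with 13 ≤ x ≤ 46−x ≤ 33 are chosen — 10 such pairs.
The remaining 7 elements (those with no distinct partner in range) can never complete a 46-sum, so the worst case takes all of them and one from each pair: 7 + 10 = 17.
By pigeonhole, the 18th integer has to be the second member of some pair, so 17 + 1 = 18.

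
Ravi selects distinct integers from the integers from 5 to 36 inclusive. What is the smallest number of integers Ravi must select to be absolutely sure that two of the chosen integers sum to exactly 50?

Two chosen integers sum to 50 exactly when both halves of some pair {x, 50−x} with 14 ≤ x ≤ 50−x ≤ 36 are chosen — 11 such pairs.
The remaining 10 elements (those with no distinct partner in range) can never complete a 50-sum, so the worst case takes all of them and one from each pair: 10 + 11 = 21.
Pigeonhole: the 22nd integer has to be the second member of some pair, so 21 + 1 = 22.

22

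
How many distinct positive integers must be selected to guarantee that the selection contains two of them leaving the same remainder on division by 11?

12

Pigeonhole: the 11 residue classes mod 11 are the pigeonholes.
With 11 integers one could put 1 in each residue class and have no class reach 2.
The 12th integer pushes some class to 2, so 11·1 + 1 = 12.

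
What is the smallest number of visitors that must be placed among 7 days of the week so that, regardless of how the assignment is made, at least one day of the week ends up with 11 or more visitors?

71

With 70 visitors one could put exactly 10 in each of the 7 days of the week, and no day of the week would reach 11.
Pigeonhole: one more visitor must land in a day of the week that already has 10, giving it 11.
So 7 × 10 + 1 = 71 visitors are required.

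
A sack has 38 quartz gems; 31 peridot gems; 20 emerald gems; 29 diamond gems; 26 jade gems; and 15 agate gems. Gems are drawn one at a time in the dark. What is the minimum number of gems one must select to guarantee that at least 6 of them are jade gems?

In the worst case for collecting jade gems, every non-jade gem comes out first.
There are 38 + 31 + 20 + 29 + 15 = 133 non-jade gems altogether.
After those, each further gem must be jade, so 133 + 6 = 139 draws guarantee 6 jade gems.

139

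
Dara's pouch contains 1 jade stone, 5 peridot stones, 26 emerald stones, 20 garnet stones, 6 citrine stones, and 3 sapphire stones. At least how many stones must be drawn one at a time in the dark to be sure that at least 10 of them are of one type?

34

By the pigeonhole principle, put each drawn stone into a box by type. The largest draw with every box below 10 takes min(count, 9) from each type; types with fewer than 9 contribute all they have.
Σ min(cᵢ, 9) = 1 + 5 + 9 + 9 + 6 + 3 = 33.
Draw number 33 + 1 = 34 must push one box to 10.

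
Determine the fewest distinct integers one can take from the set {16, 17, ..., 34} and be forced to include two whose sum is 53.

12

Group the elements by complementary pair {x, 53−x}: {19,34}, {20,33}, {21,32}, …, giving 8 two-element pairs and 3 integers whose partner 53−x falls outside [16,34].
Treating each of those 11 groups as a pigeonhole, one can pick one integer per group — 11 integers — with no two summing to 53.
The 12th integer lands in an occupied pair, forcing a sum of 53.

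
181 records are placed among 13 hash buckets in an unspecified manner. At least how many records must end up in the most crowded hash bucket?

By the pigeonhole principle, the 13 hash buckets are the holes and the 181 records are the pigeons.
If every hash bucket held at most 13 records, the total would be at most 13 × 13 = 169, which is less than 181.
So some hash bucket holds at least ⌈181/13⌉ = 14 records.

14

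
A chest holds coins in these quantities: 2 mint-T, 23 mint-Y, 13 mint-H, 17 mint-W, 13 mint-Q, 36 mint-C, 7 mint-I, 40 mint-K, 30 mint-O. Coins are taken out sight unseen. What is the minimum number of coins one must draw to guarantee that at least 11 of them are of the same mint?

80

By the pigeonhole principle, the 9 mints are the holes; the coins drawn are the pigeons.
To avoid 11 of any one mint, the worst case takes at most 10 of each mint, or every coin of a mint that has fewer than 10.
That gives 2 + 10 + 10 + 10 + 10 + 10 + 7 + 10 + 10 = 79 coins with no mint reaching 11.
The next coin forces some mint to 11, so 79 + 1 = 80.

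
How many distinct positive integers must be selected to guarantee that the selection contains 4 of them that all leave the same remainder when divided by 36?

109

The 36 residue classes mod 36 are the pigeonholes.
With 108 integers one could put 3 in each residue class and have no class reach 4.
The 109th integer pushes some class to 4, so 36·3 + 1 = 109.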